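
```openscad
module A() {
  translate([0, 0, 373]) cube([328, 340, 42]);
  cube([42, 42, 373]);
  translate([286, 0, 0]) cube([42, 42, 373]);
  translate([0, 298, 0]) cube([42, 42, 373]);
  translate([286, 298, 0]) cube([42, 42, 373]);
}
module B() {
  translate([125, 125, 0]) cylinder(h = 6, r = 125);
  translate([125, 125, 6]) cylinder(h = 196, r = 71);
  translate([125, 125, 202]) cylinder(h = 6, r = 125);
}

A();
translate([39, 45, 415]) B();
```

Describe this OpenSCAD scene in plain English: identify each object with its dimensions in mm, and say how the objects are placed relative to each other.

A is a four-legged stool. The seat is 328×340 mm, 42 mm thick, top at z = 415 mm. It stands on four square legs, each 42×42 mm in cross-section, from z = 0 to the seat underside, each flush with a corner of the seat.

B is a spool: two coaxial disc flanges of radius 125 mm and thickness 6 mm, joined by a core cylinder of radius 71 mm and height 196 mm. The lower flange rests on z = 0 and the three cylinders share a vertical axis.

The spool is on top of the stool, centred.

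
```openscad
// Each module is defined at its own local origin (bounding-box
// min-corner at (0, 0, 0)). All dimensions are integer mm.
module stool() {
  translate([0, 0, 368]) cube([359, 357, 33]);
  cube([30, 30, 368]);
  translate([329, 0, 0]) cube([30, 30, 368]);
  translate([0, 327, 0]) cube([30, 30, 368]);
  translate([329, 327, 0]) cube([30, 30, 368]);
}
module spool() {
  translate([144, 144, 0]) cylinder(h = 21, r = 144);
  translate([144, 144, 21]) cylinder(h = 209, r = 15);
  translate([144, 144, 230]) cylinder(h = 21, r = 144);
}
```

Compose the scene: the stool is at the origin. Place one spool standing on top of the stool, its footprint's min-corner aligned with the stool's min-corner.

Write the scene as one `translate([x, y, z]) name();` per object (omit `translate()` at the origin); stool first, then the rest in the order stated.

stool();
translate([0, 0, 401]) spool();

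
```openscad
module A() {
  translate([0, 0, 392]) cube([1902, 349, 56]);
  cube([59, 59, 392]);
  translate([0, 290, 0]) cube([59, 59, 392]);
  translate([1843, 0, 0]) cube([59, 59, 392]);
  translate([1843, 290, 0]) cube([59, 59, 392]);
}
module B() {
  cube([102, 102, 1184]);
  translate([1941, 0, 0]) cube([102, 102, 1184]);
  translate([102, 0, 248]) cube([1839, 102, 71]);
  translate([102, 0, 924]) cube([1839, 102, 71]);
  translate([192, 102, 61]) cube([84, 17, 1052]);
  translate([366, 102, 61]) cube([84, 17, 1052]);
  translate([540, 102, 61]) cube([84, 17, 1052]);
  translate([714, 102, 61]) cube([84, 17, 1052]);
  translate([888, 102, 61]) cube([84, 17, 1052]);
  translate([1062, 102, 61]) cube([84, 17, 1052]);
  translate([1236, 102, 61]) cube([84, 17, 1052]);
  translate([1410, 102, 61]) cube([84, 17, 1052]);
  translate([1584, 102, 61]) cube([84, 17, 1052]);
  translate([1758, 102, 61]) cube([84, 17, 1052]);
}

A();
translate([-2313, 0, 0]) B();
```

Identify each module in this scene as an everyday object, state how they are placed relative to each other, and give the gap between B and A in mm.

A is a bench. B is a fence section. The fence section is on the floor beside the bench on its −x side. The gap between the fence section and the bench is 270 mm.

The fence section's nearest face is 270 mm from the bench's −x face.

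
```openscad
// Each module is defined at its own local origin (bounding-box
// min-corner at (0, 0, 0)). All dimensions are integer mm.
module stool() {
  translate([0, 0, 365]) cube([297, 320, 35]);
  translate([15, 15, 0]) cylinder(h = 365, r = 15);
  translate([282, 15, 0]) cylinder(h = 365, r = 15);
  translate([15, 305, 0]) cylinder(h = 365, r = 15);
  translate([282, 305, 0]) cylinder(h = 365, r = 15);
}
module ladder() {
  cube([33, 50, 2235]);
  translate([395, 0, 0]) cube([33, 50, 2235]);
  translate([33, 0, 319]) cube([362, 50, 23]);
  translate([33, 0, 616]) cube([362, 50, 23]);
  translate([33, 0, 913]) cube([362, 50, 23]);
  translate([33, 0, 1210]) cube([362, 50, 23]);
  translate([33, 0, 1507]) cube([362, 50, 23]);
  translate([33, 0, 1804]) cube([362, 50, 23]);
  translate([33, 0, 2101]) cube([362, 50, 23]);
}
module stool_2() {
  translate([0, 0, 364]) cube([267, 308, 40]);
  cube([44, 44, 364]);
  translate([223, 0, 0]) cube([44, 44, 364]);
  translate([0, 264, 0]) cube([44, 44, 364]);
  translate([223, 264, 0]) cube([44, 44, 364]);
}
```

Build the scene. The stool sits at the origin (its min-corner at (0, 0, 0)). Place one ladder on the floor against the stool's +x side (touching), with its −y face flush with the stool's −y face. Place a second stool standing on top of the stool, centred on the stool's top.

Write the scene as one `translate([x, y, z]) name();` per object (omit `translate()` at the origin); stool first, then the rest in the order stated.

stool();
translate([297, 0, 0]) ladder();
translate([15, 6, 400]) stool_2();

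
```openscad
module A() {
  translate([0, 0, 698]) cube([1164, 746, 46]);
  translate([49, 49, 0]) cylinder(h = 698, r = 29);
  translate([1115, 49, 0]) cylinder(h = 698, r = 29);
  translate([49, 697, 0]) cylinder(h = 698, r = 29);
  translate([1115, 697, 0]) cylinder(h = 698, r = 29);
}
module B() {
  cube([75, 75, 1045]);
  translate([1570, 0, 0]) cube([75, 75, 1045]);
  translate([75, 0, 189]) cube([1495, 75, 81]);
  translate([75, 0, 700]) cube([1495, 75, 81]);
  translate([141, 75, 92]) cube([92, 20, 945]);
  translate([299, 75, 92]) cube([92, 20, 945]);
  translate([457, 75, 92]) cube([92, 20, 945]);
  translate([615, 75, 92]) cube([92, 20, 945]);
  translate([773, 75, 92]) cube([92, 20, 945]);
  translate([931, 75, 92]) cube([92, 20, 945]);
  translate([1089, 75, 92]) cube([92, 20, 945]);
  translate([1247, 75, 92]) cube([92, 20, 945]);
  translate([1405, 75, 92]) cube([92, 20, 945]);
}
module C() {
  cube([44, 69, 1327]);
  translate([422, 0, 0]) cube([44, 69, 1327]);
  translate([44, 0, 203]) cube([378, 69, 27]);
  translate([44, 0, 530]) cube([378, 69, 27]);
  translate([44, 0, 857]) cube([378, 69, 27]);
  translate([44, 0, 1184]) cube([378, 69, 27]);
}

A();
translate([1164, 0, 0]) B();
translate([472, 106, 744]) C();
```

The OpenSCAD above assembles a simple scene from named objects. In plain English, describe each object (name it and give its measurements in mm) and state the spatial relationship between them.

A is a table: top 1164 mm (x) × 746 mm (y), 46 mm thick, upper face at z = 744 mm, on four round legs of 58 mm diameter, each leg's bounding box inset 20 mm from the nearest pair of top edges, running from z = 0 to the bottom of the top.

B is a fence section. Two 75×75 mm posts, 1045 mm tall, stand on the floor with a clear span of 1495 mm between their inner faces. Two horizontal rails of 75×81 mm section span the gap between the posts with their undersides at z = 189 mm and z = 700 mm, flush with the posts' −y face. 9 pickets, each 92 mm wide, 20 mm thick and 945 mm tall, are fixed to the +y face of the rails with their bottoms at z = 92 mm, evenly spaced across the span with equal gaps (rounded down to the nearest mm) at the −x end and between each pair — any rounding remainder accumulates at the +x end.

C is a straight ladder. Two 44×69 mm vertical rails, 1327 mm tall, stand 466 mm apart (outside-to-outside) with their front faces coplanar on the −y side. 4 rungs, each 69 mm deep and 27 mm tall, span between the inner faces of the rails, front faces flush with the rails. The lowest rung's underside is at z = 203 mm and rungs are spaced 327 mm apart (underside to underside).

The fence section is against the table's +x side, with their −y faces flush. The ladder is on top of the table.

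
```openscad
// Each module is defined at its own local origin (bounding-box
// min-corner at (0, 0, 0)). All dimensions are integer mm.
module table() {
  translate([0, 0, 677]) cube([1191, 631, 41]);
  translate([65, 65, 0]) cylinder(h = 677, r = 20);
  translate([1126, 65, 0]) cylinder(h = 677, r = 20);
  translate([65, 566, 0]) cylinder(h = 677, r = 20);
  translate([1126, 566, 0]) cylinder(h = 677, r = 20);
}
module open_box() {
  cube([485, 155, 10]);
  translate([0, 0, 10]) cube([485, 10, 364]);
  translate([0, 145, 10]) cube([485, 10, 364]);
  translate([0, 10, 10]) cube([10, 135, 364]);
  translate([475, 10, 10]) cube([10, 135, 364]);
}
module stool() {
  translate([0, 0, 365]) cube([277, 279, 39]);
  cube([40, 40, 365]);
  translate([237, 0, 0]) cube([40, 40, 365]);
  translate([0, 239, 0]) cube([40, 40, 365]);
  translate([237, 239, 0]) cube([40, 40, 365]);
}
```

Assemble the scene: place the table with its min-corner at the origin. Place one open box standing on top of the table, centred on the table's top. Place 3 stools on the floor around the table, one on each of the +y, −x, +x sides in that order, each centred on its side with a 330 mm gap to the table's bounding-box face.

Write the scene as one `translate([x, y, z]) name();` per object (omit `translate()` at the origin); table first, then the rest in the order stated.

table();
translate([353, 238, 718]) open_box();
translate([457, 961, 0]) stool();
translate([-607, 176, 0]) stool();
translate([1521, 176, 0]) stool();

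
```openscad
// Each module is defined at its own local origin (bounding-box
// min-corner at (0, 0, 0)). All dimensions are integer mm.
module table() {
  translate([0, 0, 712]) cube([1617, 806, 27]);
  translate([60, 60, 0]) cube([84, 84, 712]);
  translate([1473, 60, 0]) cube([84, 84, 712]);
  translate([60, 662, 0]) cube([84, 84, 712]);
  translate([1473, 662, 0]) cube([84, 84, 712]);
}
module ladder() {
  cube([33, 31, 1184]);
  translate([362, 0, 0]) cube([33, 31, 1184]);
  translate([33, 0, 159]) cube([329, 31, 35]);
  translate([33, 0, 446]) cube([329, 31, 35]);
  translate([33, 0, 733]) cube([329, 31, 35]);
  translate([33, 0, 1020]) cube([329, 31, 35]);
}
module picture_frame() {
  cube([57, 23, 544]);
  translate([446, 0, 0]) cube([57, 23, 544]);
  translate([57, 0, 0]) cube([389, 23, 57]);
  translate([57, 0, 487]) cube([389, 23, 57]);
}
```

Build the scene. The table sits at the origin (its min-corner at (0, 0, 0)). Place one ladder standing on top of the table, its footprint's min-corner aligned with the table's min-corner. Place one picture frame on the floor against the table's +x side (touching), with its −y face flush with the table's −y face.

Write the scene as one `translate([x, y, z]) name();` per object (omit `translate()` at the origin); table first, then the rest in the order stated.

table();
translate([0, 0, 739]) ladder();
translate([1617, 0, 0]) picture_frame();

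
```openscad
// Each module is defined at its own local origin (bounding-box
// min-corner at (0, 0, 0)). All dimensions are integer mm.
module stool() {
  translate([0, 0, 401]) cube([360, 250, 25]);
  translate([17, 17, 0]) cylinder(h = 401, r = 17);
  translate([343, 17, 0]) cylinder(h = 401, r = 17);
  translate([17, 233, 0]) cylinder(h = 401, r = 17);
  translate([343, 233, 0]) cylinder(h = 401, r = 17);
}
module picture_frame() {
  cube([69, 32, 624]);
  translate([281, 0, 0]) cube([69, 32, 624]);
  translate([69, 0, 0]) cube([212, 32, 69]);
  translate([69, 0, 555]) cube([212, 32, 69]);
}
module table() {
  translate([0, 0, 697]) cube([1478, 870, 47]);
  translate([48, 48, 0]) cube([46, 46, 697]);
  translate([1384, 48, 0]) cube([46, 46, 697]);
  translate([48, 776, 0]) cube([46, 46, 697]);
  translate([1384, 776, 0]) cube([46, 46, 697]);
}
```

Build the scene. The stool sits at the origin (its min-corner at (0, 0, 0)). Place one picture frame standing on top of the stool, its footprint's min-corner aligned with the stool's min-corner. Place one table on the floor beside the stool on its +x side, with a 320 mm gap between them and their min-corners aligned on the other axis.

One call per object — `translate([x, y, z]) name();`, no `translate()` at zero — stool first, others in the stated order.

stool();
translate([0, 0, 426]) picture_frame();
translate([680, 0, 0]) table();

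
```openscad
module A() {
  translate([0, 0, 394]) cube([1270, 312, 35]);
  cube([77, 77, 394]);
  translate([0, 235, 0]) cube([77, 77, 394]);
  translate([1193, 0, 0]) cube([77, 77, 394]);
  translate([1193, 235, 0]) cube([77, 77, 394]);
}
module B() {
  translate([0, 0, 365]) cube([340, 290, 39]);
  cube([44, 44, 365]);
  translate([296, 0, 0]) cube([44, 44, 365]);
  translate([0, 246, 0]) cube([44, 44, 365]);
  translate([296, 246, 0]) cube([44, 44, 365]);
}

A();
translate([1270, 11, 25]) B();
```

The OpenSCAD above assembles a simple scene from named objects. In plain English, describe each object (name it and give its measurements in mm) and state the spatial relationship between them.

A is a bench: a 1270×312 mm seat slab, 35 mm thick, top at z = 429 mm, on four 77×77 mm square legs flush with the seat corners and standing on z = 0.

B is a four-legged stool. The seat is a 340×290×39 mm slab whose top surface is at z = 404 mm; four square legs, each 44×44 mm in cross-section, run from the floor (z = 0) to the underside of the seat, each flush with a corner of the seat.

The stool is beside the bench with their tops flush at z = 429.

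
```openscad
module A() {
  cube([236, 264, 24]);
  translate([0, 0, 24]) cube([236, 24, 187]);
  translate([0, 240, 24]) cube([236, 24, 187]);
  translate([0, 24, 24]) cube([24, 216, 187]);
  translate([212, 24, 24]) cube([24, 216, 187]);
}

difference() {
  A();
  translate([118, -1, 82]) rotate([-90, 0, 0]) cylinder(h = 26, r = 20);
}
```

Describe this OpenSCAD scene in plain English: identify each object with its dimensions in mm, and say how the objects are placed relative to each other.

A is an open-topped rectangular box: outside dimensions 236×264×211 mm, with a uniform wall and base thickness of 24 mm. The base is a full 236×264 slab on the floor; four walls sit on top of the base. The front and back walls (the −y and +y sides) span the full width; the two side walls fit between them.

The open box has a circular hole of radius 20 mm through its front wall, centred at (x = 118, z = 82).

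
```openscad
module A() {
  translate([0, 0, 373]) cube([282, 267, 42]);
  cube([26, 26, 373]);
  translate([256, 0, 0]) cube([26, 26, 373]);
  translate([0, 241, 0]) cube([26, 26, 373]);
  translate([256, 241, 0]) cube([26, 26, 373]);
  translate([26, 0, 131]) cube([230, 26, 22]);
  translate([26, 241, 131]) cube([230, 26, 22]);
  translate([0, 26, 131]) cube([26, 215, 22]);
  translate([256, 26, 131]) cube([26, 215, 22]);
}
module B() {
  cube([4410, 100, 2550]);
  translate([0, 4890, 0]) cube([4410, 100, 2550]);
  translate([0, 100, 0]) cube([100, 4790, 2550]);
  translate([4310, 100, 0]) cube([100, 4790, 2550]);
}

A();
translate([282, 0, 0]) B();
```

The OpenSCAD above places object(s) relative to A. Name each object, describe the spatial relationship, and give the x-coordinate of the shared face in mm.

The stool's +x face and the house frame's −x face are both at x = 282 mm.

A is a stool. B is a house frame. The house frame is against the stool's +x side, with their −y faces flush. The x-coordinate of the shared face is 282 mm.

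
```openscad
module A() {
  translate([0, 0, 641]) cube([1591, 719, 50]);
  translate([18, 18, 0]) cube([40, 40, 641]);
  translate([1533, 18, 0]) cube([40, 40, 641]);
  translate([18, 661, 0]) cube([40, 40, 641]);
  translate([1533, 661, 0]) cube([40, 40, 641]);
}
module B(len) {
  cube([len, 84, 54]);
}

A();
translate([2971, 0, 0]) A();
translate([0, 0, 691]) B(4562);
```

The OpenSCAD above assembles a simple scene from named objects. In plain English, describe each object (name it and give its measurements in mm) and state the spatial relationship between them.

A is a table with a 1591×719 mm rectangular top, 50 mm thick, top surface at z = 691 mm, supported by four 40×40 mm square legs, each inset 18 mm from the nearest pair of top edges, running from the floor.

B is a rectangular beam 4562 mm long (x), 84 mm deep (y), 54 mm thick (z).

The beam spans the tops of two tables placed 1380 mm apart, resting at z = 691 mm.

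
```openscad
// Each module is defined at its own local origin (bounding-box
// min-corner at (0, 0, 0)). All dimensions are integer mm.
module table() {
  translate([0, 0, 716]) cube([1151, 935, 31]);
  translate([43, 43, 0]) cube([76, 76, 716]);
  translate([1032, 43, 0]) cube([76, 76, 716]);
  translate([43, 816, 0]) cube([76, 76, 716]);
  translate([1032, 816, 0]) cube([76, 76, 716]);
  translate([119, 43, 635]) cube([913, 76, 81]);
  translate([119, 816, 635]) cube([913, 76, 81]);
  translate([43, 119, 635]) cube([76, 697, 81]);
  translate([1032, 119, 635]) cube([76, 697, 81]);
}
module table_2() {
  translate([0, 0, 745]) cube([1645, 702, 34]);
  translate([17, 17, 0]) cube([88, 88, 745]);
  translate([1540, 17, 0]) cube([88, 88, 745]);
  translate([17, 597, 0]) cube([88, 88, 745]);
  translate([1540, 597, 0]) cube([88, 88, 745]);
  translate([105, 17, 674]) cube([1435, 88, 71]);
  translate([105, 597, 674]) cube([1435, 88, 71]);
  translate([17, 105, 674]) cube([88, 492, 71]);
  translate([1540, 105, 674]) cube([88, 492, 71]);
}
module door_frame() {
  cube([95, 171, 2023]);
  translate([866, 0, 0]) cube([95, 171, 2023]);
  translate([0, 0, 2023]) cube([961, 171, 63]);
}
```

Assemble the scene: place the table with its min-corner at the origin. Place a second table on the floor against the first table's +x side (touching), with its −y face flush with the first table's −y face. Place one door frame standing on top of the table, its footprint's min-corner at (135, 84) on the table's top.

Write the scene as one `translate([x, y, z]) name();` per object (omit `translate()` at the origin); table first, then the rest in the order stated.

table();
translate([1151, 0, 0]) table_2();
translate([135, 84, 747]) door_frame();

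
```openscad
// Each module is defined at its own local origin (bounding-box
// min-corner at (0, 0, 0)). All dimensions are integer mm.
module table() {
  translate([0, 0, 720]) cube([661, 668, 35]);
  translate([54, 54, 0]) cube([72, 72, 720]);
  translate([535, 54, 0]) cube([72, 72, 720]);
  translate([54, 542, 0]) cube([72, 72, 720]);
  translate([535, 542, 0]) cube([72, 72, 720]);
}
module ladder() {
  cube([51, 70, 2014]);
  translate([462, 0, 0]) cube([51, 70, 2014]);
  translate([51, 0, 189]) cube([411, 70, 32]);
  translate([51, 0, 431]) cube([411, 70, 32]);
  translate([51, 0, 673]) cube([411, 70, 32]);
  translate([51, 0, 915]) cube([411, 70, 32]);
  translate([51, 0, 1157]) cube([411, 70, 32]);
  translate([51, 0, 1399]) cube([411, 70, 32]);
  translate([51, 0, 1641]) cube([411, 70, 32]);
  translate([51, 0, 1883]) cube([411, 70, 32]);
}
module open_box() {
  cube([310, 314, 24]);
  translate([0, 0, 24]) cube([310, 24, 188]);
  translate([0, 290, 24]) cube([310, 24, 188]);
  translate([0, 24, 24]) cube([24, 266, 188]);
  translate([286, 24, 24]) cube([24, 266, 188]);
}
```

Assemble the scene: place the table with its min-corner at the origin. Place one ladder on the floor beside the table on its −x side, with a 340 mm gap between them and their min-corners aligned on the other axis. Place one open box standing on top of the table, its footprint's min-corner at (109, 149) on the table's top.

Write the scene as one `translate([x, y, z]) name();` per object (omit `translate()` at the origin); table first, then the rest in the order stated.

table();
translate([-853, 0, 0]) ladder();
translate([109, 149, 755]) open_box();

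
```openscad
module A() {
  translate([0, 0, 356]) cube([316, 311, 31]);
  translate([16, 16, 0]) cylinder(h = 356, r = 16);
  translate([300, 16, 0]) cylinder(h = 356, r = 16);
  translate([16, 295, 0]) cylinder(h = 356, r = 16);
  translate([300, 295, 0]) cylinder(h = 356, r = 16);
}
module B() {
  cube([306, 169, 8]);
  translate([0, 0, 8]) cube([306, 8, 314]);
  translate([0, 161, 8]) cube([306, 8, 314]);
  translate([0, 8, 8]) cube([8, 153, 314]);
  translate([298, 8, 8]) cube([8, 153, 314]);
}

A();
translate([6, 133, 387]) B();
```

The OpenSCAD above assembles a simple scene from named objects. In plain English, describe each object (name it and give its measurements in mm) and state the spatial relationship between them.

A is a four-legged stool. The seat is a 316×311×31 mm slab whose top surface is at z = 387 mm; four round legs, each 32 mm in diameter, run from the floor (z = 0) to the underside of the seat, each leg's axis is inset half a diameter from the nearest pair of seat edges (so the leg's bounding box is flush with the corner).

B is an open-topped rectangular box: outside dimensions 306×169×322 mm, with a uniform wall and base thickness of 8 mm. The base is a full 306×169 slab on the floor; four walls sit on top of the base. The front and back walls (the −y and +y sides) span the full width; the two side walls fit between them.

The open box is on top of the stool.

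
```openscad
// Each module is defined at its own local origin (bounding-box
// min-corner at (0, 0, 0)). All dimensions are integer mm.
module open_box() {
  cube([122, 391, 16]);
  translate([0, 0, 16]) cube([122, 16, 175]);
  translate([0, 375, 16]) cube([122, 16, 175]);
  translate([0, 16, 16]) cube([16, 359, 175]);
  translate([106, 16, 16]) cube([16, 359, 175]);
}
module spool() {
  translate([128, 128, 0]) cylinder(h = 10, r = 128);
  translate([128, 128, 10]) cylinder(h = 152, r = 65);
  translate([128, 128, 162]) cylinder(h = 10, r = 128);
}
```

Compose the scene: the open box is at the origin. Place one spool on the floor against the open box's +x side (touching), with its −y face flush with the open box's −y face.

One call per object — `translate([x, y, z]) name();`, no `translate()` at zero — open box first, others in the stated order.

open_box();
translate([122, 0, 0]) spool();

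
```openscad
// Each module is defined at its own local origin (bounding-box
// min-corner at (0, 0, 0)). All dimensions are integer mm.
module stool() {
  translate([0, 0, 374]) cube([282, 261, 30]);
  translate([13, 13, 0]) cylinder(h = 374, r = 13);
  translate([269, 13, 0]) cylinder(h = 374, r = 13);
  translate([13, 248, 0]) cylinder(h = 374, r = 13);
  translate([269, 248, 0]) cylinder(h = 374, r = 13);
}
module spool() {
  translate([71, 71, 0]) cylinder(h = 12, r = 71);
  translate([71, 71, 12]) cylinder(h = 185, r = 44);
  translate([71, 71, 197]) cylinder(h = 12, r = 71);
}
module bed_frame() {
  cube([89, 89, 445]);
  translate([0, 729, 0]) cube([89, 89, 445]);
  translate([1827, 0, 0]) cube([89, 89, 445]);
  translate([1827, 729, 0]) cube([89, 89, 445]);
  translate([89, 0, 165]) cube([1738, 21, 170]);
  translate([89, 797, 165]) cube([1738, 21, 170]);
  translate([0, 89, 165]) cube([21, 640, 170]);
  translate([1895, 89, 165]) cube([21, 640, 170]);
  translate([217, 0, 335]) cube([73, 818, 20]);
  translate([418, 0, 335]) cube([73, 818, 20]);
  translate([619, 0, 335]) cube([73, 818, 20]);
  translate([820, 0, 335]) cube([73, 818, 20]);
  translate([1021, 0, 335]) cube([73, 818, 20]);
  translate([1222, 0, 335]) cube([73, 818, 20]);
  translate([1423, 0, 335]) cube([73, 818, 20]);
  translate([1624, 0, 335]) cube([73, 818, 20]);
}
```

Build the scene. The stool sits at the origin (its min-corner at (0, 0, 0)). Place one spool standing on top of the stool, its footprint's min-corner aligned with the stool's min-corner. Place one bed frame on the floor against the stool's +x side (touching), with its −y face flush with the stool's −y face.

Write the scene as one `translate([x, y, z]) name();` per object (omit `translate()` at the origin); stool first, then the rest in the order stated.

stool();
translate([0, 0, 404]) spool();
translate([282, 0, 0]) bed_frame();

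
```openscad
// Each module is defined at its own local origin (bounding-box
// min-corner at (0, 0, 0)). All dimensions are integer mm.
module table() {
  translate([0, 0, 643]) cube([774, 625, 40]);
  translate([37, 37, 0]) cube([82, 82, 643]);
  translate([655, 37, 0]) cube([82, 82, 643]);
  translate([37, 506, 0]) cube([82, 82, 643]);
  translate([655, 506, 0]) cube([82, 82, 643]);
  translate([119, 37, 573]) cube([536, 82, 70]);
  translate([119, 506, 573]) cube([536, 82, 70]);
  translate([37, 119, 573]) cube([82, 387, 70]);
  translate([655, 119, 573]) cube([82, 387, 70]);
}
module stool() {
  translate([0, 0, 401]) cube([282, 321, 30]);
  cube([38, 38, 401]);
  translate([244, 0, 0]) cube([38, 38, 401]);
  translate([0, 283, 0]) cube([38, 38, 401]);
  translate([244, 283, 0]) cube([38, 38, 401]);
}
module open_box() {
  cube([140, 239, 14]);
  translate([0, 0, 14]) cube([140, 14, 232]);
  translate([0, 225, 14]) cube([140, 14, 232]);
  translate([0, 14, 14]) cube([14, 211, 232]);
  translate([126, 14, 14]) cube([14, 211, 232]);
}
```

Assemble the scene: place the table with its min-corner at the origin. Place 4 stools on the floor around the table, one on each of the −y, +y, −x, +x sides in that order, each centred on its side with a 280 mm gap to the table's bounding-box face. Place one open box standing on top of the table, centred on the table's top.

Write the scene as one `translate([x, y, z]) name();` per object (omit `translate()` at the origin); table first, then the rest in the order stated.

table();
translate([246, -601, 0]) stool();
translate([246, 905, 0]) stool();
translate([-562, 152, 0]) stool();
translate([1054, 152, 0]) stool();
translate([317, 193, 683]) open_box();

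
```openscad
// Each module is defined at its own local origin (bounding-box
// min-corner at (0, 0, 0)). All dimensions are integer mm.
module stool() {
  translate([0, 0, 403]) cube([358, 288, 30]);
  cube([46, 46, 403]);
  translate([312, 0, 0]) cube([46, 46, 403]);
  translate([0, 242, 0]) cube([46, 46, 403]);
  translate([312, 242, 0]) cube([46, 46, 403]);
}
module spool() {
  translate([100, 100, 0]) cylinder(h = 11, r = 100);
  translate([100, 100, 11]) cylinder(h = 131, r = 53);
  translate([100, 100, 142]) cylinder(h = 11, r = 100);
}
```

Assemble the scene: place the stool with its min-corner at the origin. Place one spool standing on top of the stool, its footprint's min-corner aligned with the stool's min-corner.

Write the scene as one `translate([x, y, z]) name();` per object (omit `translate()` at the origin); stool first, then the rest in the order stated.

stool();
translate([0, 0, 433]) spool();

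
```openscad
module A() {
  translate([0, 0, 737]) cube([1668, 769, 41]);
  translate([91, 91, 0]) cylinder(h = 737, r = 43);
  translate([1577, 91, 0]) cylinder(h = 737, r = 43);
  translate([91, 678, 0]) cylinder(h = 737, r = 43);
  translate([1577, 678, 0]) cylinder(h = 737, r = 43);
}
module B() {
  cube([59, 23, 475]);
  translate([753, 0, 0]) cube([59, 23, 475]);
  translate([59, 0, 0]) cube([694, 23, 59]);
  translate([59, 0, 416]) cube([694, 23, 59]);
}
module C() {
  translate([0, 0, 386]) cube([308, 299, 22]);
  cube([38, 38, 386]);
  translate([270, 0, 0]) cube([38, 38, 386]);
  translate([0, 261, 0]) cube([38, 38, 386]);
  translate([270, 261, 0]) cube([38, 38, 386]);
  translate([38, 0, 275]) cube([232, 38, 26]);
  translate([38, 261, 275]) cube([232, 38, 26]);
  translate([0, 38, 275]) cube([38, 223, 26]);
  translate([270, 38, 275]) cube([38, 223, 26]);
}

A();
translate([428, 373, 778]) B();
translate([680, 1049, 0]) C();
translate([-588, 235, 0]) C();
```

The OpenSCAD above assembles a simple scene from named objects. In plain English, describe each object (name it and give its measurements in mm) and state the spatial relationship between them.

A is a table with a 1668×769 mm rectangular top, 41 mm thick, top surface at z = 778 mm, supported by four round legs of 86 mm diameter, each leg's bounding box inset 48 mm from the nearest pair of top edges, running from the floor.

B is a picture frame with a 694×357 mm rectangular opening (x by z) and a uniform 59 mm border on every side. Frame depth is 23 mm along y. It is built from two vertical stiles running the full outside height and two horizontal rails spanning the gap between the stiles.

C is a four-legged stool. The seat is 308×299 mm, 22 mm thick, top at z = 408 mm. It stands on four square legs, each 38×38 mm in cross-section, from z = 0 to the seat underside, each flush with a corner of the seat. Four stretchers, 38 mm wide and 26 mm tall, connect adjacent legs with their undersides at z = 275 mm, each running between the inner faces of the legs it joins and aligned with the legs' outer faces on the other axis.

The picture frame is on top of the table, centred. Two stools sit around the table at the +y, −x sides.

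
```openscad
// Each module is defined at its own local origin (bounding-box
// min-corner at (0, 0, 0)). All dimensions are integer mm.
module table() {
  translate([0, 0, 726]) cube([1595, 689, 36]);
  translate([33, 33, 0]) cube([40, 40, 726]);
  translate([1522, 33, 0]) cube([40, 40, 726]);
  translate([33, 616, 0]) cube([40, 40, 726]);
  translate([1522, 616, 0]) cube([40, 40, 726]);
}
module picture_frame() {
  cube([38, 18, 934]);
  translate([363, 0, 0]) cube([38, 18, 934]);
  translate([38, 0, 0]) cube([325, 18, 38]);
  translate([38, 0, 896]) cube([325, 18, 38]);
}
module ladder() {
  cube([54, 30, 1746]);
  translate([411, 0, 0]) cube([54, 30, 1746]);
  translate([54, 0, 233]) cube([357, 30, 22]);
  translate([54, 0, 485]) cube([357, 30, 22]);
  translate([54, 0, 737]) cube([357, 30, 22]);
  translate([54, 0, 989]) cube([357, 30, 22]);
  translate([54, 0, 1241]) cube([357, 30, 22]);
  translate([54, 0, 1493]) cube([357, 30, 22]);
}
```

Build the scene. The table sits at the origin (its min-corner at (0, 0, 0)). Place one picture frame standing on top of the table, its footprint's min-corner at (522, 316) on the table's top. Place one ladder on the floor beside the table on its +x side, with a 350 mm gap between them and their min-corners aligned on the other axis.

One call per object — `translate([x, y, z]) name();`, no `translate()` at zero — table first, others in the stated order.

table();
translate([522, 316, 762]) picture_frame();
translate([1945, 0, 0]) ladder();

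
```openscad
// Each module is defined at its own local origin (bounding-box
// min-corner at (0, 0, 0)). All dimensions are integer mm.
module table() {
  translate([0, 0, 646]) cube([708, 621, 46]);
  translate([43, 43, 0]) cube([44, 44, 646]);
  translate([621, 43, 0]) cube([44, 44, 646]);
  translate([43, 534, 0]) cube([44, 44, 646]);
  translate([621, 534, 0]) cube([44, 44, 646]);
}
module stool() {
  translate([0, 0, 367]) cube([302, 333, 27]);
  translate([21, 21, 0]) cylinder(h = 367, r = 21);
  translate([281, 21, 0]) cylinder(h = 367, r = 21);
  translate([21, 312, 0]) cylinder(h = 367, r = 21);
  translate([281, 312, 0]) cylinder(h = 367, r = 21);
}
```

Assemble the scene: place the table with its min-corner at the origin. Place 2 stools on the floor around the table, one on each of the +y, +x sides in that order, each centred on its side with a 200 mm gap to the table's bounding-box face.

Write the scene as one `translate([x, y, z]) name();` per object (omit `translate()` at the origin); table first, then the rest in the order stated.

table();
translate([203, 821, 0]) stool();
translate([908, 144, 0]) stool();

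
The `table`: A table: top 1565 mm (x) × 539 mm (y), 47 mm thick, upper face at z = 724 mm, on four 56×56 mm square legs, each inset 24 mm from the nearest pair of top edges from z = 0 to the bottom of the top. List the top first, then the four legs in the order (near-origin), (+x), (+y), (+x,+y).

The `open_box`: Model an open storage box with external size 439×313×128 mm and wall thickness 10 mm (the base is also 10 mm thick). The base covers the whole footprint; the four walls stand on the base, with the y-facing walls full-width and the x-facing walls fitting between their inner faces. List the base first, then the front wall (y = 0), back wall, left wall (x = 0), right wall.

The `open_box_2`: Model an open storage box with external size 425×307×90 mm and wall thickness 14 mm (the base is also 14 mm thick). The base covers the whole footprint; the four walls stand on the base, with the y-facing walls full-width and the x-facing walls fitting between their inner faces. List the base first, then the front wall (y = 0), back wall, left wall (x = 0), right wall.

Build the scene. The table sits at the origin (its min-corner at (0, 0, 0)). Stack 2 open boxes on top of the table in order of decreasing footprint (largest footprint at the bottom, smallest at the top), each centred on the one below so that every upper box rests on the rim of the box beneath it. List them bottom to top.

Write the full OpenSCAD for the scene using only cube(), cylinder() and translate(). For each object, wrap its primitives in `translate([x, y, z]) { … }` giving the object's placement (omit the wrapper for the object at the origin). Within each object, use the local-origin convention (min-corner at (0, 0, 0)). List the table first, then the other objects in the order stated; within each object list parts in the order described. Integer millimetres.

translate([0, 0, 677]) cube([1565, 539, 47]);
translate([24, 24, 0]) cube([56, 56, 677]);
translate([1485, 24, 0]) cube([56, 56, 677]);
translate([24, 459, 0]) cube([56, 56, 677]);
translate([1485, 459, 0]) cube([56, 56, 677]);
translate([563, 113, 724]) {
  cube([439, 313, 10]);
  translate([0, 0, 10]) cube([439, 10, 118]);
  translate([0, 303, 10]) cube([439, 10, 118]);
  translate([0, 10, 10]) cube([10, 293, 118]);
  translate([429, 10, 10]) cube([10, 293, 118]);
}
translate([570, 116, 852]) {
  cube([425, 307, 14]);
  translate([0, 0, 14]) cube([425, 14, 76]);
  translate([0, 293, 14]) cube([425, 14, 76]);
  translate([0, 14, 14]) cube([14, 279, 76]);
  translate([411, 14, 14]) cube([14, 279, 76]);
}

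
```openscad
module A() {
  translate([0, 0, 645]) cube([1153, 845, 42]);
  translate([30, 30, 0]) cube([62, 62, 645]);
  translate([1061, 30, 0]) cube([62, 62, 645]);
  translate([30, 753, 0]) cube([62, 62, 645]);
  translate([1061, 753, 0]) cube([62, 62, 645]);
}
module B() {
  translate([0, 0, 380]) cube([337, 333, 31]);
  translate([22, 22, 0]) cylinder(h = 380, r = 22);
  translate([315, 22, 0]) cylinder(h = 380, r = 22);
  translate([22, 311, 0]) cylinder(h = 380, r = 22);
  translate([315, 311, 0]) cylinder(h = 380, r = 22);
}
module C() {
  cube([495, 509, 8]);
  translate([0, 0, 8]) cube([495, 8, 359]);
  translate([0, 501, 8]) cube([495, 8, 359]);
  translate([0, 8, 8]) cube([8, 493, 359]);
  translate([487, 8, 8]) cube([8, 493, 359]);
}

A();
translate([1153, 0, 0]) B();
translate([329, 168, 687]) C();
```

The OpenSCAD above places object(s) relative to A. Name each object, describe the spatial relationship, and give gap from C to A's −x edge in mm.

A is a table. B is a stool. C is an open box. The stool is against the table's +x side, with their −y faces flush. The open box is on top of the table, centred. The gap from the open box to the table's −x edge is 329 mm.

The open box's min-x is at 329; the table's min-x is 0; gap = 329 mm.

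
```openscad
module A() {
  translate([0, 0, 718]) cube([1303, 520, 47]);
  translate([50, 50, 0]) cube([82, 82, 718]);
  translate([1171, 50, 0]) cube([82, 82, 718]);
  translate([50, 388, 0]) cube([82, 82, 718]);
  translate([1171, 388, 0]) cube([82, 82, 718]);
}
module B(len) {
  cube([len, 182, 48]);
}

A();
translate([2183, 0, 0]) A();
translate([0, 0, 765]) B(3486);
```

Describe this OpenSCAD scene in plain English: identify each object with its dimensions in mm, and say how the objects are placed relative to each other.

A is a table with a 1303×520 mm rectangular top, 47 mm thick, top surface at z = 765 mm, supported by four 82×82 mm square legs, each inset 50 mm from the nearest pair of top edges, running from the floor.

B is a rectangular beam 3486 mm long (x), 182 mm deep (y), 48 mm thick (z).

The beam spans the tops of two tables placed 880 mm apart, resting at z = 765 mm.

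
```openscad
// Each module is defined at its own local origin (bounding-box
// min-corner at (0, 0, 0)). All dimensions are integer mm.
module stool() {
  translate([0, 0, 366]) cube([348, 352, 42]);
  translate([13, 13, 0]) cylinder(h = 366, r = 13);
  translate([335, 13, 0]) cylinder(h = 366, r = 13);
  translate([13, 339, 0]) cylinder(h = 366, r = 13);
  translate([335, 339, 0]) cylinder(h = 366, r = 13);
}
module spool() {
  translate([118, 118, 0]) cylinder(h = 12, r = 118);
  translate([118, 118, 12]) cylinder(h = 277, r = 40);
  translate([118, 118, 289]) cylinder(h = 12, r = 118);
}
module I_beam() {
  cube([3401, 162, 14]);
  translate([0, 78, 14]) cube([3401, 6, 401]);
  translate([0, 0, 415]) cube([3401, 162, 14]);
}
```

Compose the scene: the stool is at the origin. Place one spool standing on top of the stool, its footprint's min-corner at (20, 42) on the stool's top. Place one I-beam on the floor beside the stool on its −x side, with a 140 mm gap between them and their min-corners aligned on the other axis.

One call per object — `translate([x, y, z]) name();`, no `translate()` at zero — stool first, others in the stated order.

stool();
translate([20, 42, 408]) spool();
translate([-3541, 0, 0]) I_beam();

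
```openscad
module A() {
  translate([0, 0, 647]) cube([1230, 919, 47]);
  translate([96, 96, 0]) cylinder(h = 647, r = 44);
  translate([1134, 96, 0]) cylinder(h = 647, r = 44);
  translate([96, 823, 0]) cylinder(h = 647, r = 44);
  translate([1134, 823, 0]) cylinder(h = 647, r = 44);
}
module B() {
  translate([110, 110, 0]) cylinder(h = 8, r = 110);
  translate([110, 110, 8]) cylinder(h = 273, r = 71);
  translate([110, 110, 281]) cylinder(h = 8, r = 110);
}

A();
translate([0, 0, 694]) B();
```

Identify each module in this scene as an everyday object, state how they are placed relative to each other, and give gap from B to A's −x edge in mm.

The spool's min-x is at 0; the table's min-x is 0; gap = 0 mm.

A is a table. B is a spool. The spool is on top of the table. The gap from the spool to the table's −x edge is 0 mm.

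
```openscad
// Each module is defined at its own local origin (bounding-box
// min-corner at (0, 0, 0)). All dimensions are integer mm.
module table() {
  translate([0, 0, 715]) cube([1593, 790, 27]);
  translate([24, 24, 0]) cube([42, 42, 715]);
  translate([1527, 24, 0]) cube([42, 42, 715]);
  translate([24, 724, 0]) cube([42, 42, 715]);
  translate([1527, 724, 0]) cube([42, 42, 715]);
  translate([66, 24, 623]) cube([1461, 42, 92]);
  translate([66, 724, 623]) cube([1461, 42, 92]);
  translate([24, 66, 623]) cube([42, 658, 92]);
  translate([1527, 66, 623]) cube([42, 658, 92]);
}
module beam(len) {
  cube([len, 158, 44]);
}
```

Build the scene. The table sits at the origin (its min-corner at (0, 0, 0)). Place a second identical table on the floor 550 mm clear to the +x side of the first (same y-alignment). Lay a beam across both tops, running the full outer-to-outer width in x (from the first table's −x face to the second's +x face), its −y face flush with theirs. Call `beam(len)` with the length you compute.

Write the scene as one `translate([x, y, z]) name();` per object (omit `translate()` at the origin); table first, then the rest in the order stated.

table();
translate([2143, 0, 0]) table();
translate([0, 0, 742]) beam(3736);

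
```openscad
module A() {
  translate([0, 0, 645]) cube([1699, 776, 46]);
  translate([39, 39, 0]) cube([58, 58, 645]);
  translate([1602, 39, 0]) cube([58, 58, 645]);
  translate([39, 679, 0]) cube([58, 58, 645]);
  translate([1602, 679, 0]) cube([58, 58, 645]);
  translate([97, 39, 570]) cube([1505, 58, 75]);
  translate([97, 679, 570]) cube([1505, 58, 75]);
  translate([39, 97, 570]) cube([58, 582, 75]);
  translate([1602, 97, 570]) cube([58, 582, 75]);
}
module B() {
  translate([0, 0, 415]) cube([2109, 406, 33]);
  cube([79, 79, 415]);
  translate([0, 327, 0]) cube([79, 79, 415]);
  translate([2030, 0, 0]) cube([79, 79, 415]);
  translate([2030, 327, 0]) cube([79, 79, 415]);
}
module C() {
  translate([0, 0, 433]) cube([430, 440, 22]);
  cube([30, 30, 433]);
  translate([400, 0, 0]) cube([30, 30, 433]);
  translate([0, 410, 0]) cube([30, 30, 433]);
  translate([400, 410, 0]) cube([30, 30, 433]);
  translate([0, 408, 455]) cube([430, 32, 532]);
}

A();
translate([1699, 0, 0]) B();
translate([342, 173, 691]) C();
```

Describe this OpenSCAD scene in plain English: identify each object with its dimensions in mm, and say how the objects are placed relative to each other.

A is a table: top 1699 mm (x) × 776 mm (y), 46 mm thick, upper face at z = 691 mm, on four 58×58 mm square legs, each inset 39 mm from the nearest pair of top edges, running from z = 0 to the bottom of the top. Four apron rails, 58 mm thick and 75 mm tall, run between adjacent legs with their top edges flush with the underside of the top and their outer faces flush with the legs' outer faces.

B is a bench: a 2109×406 mm seat slab, 33 mm thick, top at z = 448 mm, on four 79×79 mm square legs flush with the seat corners and standing on z = 0.

C is a chair: 430×440 mm seat, 22 mm thick, top at z = 455 mm, on four 30 mm square corner legs flush with the seat edges. A 32 mm thick backrest slab spans the full seat width, extending 532 mm above the seat top, its back face flush with the seat's +y edge.

The bench is against the table's +x side, with their −y faces flush. The chair is on top of the table.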